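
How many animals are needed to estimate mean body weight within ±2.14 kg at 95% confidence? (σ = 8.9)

n = (z*σ/E)² = (1.96×8.9/2.14)² = 66.4 → n = 67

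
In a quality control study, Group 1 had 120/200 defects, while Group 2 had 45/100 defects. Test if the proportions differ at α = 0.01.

p̂₁ = 0.6, p̂₂ = 0.45, pooled p̂ = 0.55. z = 2.462. Critical: ±2.576. Fail to reject H₀.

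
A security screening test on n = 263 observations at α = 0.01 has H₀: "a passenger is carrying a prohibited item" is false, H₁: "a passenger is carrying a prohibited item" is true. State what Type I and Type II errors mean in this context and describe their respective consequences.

Type I (false positive): concluding that a passenger is carrying a prohibited item when it is not — detaining an innocent passenger — delay and inconvenience. Type II (false negative): failing to conclude that a passenger is carrying a prohibited item when it is — letting a prohibited item through — security breach. Which is costlier depends on domain priorities and is a judgement call rather than a statistical fact.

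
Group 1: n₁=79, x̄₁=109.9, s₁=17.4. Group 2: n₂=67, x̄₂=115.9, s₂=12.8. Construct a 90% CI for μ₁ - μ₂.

Difference = -6.0. SE = √(17.4²/79 + 12.8²/67) = 2.506. CI = (-10.12, -1.88)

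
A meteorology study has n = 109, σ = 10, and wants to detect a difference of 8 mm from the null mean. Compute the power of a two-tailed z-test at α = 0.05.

SE = σ/√n = 10/√109 = 0.958. Non-centrality λ = d/SE = 8/0.958 = 8.352. Power ≈ Φ(λ - z_{α/2}) = Φ(8.352 - 1.96) = Φ(6.392) = 1.0.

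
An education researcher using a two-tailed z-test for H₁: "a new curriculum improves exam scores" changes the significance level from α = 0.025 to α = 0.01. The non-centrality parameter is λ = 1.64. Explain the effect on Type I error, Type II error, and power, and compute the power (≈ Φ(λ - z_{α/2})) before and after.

Decreasing α from 0.025 to 0.01:
• Type I error rate decreases (α is the Type I rate by definition).
• Critical value moves from z_{α/2} = 2.241 to 2.576, so power = Φ(λ - z_{α/2}) goes from Φ(1.64 - 2.241) = 0.274 to Φ(1.64 - 2.576) = 0.175.
• Type II error rate β = 1 - power therefore increases (0.726 → 0.825).
Appropriate when false positives are costly — here, adopting a curriculum that gives no real benefit — disruption for nothing.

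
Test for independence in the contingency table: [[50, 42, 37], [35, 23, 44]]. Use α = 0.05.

χ² = 5.728. df = 2, critical = 5.991. Fail to reject H₀. No evidence of dependence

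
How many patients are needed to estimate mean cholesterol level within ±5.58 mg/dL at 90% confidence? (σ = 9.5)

n = (z*σ/E)² = (1.645×9.5/5.58)² = 7.8 → n = 8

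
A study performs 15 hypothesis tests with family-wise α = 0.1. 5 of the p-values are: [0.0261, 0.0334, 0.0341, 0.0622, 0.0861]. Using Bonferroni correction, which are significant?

Bonferroni α = 0.1/15 = 0.00667. None of the given p-values are significant.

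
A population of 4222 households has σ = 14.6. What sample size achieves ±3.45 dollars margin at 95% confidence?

Without FPC: n₀ = (1.96×14.6/3.45)² = 68.799. With FPC: n = n₀N/(n₀+N-1) = 67.7 → n = 68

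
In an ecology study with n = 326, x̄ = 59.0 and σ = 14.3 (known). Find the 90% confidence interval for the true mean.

CI = x̄ ± z*(σ/√n) = 59.0 ± 1.645(14.3/√326) = 59.0 ± 1.3 = (57.7, 60.3)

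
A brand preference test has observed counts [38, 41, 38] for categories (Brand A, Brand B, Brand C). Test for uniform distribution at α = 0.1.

Expected = 39 each. χ² = Σ(O-E)²/E = 0.154. df = 2, critical value = 4.605. Fail to reject H₀.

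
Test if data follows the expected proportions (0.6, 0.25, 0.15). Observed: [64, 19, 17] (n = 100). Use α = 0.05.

Expected: [60.0, 25.0, 15.0]. χ² = 1.973. df = 2, critical = 5.991. Fail to reject H₀.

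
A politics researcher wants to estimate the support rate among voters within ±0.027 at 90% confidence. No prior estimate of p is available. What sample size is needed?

Conservative approach: use p = 0.5 (maximizes p(1-p) = 0.25). n = z²(0.25)/E² = 1.645²×0.25/0.027² = 928.0 → n = 928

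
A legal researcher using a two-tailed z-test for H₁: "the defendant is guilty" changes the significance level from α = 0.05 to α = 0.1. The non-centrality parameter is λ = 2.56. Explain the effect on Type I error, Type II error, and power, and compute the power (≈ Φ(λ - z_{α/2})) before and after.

Increasing α from 0.05 to 0.1:
• Type I error rate increases (α is the Type I rate by definition).
• Critical value moves from z_{α/2} = 1.96 to 1.645, so power = Φ(λ - z_{α/2}) goes from Φ(2.56 - 1.96) = 0.726 to Φ(2.56 - 1.645) = 0.82.
• Type II error rate β = 1 - power therefore decreases (0.274 → 0.18).
Appropriate when false negatives are costly — here, acquitting a guilty person.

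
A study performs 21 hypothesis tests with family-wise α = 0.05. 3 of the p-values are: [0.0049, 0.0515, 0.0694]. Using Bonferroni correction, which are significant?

Bonferroni α = 0.05/21 = 0.00238. None of the given p-values are significant.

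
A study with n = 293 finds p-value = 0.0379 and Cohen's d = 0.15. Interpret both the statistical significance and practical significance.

Statistically significant (p = 0.0379 < 0.05). Cohen's d = 0.15 indicates a very small effect size. Both statistical and practical significance should be considered.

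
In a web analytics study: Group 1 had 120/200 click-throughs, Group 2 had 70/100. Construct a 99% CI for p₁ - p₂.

p̂₁ = 0.6, p̂₂ = 0.7. Difference = -0.1. CI = (-0.248, 0.048)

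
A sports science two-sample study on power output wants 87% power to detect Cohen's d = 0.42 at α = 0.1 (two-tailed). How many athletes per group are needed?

z_{α/2} = 1.645, z_β = Φ⁻¹(0.87) = 1.126. For small effect (d = 0.42): n per group = 2(z_{α/2} + z_β)²/d² = 2(1.645 + 1.126)²/0.42² = 87.1 → 88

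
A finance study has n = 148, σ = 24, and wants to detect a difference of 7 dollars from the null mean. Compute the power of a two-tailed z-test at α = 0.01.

SE = σ/√n = 24/√148 = 1.973. Non-centrality λ = d/SE = 7/1.973 = 3.548. Power ≈ Φ(λ - z_{α/2}) = Φ(3.548 - 2.576) = Φ(0.972) = 0.835.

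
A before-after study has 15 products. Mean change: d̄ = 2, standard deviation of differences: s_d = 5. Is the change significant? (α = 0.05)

t = d̄/(s_d/√n) = 2/(5/√15) = 1.549. df = 14, critical t = ±2.145. Fail to reject H₀.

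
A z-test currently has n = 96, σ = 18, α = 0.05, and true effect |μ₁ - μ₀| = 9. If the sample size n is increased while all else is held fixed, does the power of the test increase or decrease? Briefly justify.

Power increases: a larger n shrinks the standard error σ/√n, moving the sampling distribution under H₁ further from the critical value.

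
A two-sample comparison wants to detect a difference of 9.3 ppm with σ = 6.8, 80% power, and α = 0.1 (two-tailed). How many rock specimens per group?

n per group = 2(z_α/2 + z_β)²σ²/d² = 2×(1.645 + 0.84)²×6.8²/9.3² = 6.6 → n = 7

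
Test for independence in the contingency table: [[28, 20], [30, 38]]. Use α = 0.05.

χ² = 2.275. df = 1, critical = 3.841. Fail to reject H₀. No evidence of dependence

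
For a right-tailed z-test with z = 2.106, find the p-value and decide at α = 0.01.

p = P(Z > 2.106) = 1 - Φ(2.106) ≈ 0.0176. Since p ≥ 0.01, fail to reject H₀ (not significant) at α = 0.01.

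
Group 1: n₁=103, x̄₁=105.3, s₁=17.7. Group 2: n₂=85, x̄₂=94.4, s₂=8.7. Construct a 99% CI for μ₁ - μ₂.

Difference = 10.9. SE = √(17.7²/103 + 8.7²/85) = 1.983. CI = (5.79, 16.01)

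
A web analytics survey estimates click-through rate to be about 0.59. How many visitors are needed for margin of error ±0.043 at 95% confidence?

n = z²p(1-p)/E² = 1.96²×0.59×0.41/0.043² = 502.6 → n = 503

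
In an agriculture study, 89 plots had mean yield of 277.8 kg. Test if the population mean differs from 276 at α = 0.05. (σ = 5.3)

z = (x̄ - μ₀)/(σ/√n) = (277.8 - 276)/(5.3/√89) = 3.204. Critical value: ±1.96. Since |3.204| > 1.96, Reject H₀.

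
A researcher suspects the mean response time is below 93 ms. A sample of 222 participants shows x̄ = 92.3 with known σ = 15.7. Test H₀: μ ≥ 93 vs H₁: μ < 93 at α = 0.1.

z = -0.664. Critical value: -1.28. Fail to reject H₀.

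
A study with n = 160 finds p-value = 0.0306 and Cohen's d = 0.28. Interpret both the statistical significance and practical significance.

Statistically significant (p = 0.0306 < 0.05). Cohen's d = 0.28 indicates a small effect size. Both statistical and practical significance should be considered.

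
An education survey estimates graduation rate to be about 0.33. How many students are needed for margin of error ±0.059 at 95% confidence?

n = z²p(1-p)/E² = 1.96²×0.33×0.67/0.059² = 244.004 → n = 245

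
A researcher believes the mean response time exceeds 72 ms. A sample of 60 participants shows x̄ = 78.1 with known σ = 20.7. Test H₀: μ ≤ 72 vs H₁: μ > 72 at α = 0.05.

z = 2.283. Critical value: 1.645. Reject H₀.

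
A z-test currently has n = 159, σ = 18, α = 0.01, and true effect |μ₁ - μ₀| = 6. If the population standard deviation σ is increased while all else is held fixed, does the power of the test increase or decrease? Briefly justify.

Power decreases: a larger σ inflates the standard error σ/√n, pulling the sampling distribution under H₁ back toward the critical value.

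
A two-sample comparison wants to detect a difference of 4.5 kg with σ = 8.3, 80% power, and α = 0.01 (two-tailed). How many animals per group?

n per group = 2(z_α/2 + z_β)²σ²/d² = 2×(2.576 + 0.84)²×8.3²/4.5² = 79.4 → n = 80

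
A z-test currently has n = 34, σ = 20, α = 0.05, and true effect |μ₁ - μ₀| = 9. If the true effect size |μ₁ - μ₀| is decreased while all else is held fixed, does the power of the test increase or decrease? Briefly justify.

Power decreases: a smaller true effect decreases the non-centrality λ = |μ₁ - μ₀|/(σ/√n).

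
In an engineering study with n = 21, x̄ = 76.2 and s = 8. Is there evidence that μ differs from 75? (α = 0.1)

t = (x̄ - μ₀)/(s/√n) = (76.2 - 75)/(8/√21) = 0.687. df = 20, critical t = ±1.725. Fail to reject H₀.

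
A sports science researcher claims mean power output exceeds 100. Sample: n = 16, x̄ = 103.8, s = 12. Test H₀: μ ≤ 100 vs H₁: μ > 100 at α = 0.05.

t = (103.8 - 100)/(12/√16) = 1.267, df = 15. Critical t = 1.753. Fail to reject H₀.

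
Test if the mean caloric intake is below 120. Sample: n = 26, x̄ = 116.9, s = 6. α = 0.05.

t = (116.9 - 120)/(6/√26) = -2.634, df = 25. Critical t = -1.708. Reject H₀.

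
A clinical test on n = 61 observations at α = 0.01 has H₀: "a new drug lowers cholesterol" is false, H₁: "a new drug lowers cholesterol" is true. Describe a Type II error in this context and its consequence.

Type II error: failing to reject H₀ when it is false — concluding that a new drug lowers cholesterol is not supported when in fact it is. Consequence: shelving an effective drug — patients miss out on a treatment that would have helped.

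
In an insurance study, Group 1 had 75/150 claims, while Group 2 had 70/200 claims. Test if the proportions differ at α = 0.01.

p̂₁ = 0.5, p̂₂ = 0.35, pooled p̂ = 0.414. z = 2.819. Critical: ±2.576. Reject H₀.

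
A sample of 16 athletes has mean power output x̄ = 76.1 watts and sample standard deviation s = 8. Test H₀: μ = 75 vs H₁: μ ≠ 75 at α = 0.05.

t = (x̄ - μ₀)/(s/√n) = (76.1 - 75)/(8/√16) = 0.55. df = 15, critical t = ±2.131. Fail to reject H₀.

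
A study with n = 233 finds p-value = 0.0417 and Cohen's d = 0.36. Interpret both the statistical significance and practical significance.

Statistically significant (p = 0.0417 < 0.05). Cohen's d = 0.36 indicates a small effect size. Both statistical and practical significance should be considered.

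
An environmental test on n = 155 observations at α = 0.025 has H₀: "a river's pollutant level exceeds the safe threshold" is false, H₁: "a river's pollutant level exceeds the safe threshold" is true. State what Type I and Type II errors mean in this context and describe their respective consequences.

Type I (false positive): concluding that a river's pollutant level exceeds the safe threshold when it is not — shutting down a compliant factory unnecessarily. Type II (false negative): failing to conclude that a river's pollutant level exceeds the safe threshold when it is — allowing unsafe pollution to continue. Which is costlier depends on domain priorities and is a judgement call rather than a statistical fact.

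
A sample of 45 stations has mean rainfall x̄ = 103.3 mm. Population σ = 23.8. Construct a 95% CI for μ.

CI = x̄ ± z*(σ/√n) = 103.3 ± 1.96(23.8/√45) = 103.3 ± 6.95 = (96.35, 110.25)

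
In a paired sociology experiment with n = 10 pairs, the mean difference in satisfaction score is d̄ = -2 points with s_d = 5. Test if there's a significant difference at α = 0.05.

t = d̄/(s_d/√n) = -2/(5/√10) = -1.265. df = 9, critical t = ±2.262. Fail to reject H₀.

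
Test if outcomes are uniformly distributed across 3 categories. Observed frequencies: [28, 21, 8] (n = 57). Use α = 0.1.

Expected = 19 each. χ² = Σ(O-E)²/E = 10.842. df = 2, critical value = 4.605. Reject H₀.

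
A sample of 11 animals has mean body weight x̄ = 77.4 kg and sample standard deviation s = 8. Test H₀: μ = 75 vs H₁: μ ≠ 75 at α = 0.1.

t = (x̄ - μ₀)/(s/√n) = (77.4 - 75)/(8/√11) = 0.995. df = 10, critical t = ±1.812. Fail to reject H₀.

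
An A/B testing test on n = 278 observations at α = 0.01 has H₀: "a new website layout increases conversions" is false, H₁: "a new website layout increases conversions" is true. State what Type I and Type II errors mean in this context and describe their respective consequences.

Type I (false positive): concluding that a new website layout increases conversions when it is not — rolling out a layout that doesn't actually help — wasted engineering effort. Type II (false negative): failing to conclude that a new website layout increases conversions when it is — discarding a layout that would have improved conversions — lost revenue. Which is costlier depends on domain priorities and is a judgement call rather than a statistical fact.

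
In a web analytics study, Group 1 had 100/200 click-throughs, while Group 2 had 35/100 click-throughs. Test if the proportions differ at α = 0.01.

p̂₁ = 0.5, p̂₂ = 0.35, pooled p̂ = 0.45. z = 2.462. Critical: ±2.576. Fail to reject H₀.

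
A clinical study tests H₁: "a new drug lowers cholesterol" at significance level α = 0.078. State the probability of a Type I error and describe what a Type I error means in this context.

P(Type I error) = α = 0.078. A Type I error is rejecting H₀ when H₀ is actually true (false positive) — here, concluding that a new drug lowers cholesterol when in fact this is not the case. Consequence: approving an ineffective drug — patients take a useless medication and may skip effective alternatives.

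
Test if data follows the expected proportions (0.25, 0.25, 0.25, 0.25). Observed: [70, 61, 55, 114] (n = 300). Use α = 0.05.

Expected: [75.0, 75.0, 75.0, 75.0]. χ² = 28.56. df = 3, critical = 7.815. Reject H₀.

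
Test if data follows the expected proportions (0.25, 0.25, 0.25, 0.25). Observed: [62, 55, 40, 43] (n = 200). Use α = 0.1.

Expected: [50.0, 50.0, 50.0, 50.0]. χ² = 6.36. df = 3, critical = 6.251. Reject H₀.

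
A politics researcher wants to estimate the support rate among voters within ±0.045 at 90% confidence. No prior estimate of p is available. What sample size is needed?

Conservative approach: use p = 0.5 (maximizes p(1-p) = 0.25). n = z²(0.25)/E² = 1.645²×0.25/0.045² = 334.1 → n = 335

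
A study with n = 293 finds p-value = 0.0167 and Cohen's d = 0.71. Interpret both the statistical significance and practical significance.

Statistically significant (p = 0.0167 < 0.05). Cohen's d = 0.71 indicates a medium effect size. Both statistical and practical significance should be considered.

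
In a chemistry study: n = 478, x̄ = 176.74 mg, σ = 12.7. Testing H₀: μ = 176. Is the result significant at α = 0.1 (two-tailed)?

z = (176.74 - 176)/(12.7/√478) = 1.274. Since |z| ≤ 1.645, not significant at α = 0.1.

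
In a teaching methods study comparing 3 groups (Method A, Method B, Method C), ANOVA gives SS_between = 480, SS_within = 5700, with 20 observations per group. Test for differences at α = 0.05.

df_between = 2, df_within = 57. F = MS_between/MS_within = 240.0/100.0 = 2.4. F_crit ≈ 3.159. Fail to reject H₀.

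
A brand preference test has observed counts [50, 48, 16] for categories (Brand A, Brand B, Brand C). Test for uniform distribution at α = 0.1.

Expected = 38 each. χ² = Σ(O-E)²/E = 19.158. df = 2, critical value = 4.605. Reject H₀.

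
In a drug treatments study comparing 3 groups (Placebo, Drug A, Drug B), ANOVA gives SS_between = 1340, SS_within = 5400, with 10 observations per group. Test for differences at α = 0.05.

df_between = 2, df_within = 27. F = MS_between/MS_within = 670.0/200.0 = 3.35. F_crit ≈ 3.354. Fail to reject H₀.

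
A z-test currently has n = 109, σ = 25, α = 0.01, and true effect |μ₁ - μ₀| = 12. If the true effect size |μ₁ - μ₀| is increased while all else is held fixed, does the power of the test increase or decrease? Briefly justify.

Power increases: a larger true effect increases the non-centrality λ = |μ₁ - μ₀|/(σ/√n).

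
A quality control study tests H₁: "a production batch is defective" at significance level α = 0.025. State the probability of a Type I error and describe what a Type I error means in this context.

P(Type I error) = α = 0.025. A Type I error is rejecting H₀ when H₀ is actually true (false positive) — here, concluding that a production batch is defective when in fact this is not the case. Consequence: scrapping a good batch — wasted material and cost for no reason.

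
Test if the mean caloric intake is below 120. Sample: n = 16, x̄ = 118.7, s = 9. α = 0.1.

t = (118.7 - 120)/(9/√16) = -0.578, df = 15. Critical t = -1.341. Fail to reject H₀.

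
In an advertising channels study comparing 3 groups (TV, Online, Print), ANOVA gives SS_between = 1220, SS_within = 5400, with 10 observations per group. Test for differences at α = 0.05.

df_between = 2, df_within = 27. F = MS_between/MS_within = 610.0/200.0 = 3.05. F_crit ≈ 3.354. Fail to reject H₀.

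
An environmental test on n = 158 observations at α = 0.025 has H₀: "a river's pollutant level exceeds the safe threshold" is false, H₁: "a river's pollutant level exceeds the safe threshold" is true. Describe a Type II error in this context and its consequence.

Type II error: failing to reject H₀ when it is false — concluding that a river's pollutant level exceeds the safe threshold is not supported when in fact it is. Consequence: allowing unsafe pollution to continue.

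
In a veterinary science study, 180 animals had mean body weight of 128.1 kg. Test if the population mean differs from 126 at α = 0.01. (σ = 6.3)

z = (x̄ - μ₀)/(σ/√n) = (128.1 - 126)/(6.3/√180) = 4.472. Critical value: ±2.576. Since |4.472| > 2.576, Reject H₀.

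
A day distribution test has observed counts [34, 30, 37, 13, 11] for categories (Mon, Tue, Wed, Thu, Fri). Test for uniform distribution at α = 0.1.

Expected = 25 each. χ² = Σ(O-E)²/E = 23.6. df = 4, critical value = 7.779. Reject H₀.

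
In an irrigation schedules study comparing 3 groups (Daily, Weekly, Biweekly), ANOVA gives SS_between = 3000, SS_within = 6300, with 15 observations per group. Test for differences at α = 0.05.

df_between = 2, df_within = 42. F = MS_between/MS_within = 1500.0/150.0 = 10.0. F_crit ≈ 3.22. Reject H₀. At least one mean differs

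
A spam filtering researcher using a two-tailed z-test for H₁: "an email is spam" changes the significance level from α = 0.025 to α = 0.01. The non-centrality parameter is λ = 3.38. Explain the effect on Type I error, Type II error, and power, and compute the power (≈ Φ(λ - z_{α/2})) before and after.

Decreasing α from 0.025 to 0.01:
• Type I error rate decreases (α is the Type I rate by definition).
• Critical value moves from z_{α/2} = 2.241 to 2.576, so power = Φ(λ - z_{α/2}) goes from Φ(3.38 - 2.241) = 0.873 to Φ(3.38 - 2.576) = 0.789.
• Type II error rate β = 1 - power therefore increases (0.127 → 0.211).
Appropriate when false positives are costly — here, a legitimate email is sent to the spam folder and the user misses it.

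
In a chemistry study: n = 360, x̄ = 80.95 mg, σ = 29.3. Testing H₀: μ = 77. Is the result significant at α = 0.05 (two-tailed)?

z = (80.95 - 77)/(29.3/√360) = 2.558. Since |z| > 1.96, significant at α = 0.05.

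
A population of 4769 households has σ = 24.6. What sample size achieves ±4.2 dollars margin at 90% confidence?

Without FPC: n₀ = (1.645×24.6/4.2)² = 92.833. With FPC: n = n₀N/(n₀+N-1) = 91.1 → n = 92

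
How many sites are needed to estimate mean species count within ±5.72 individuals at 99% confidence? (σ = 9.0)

n = (z*σ/E)² = (2.576×9.0/5.72)² = 16.4 → n = 17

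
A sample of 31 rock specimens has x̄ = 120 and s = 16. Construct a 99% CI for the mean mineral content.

CI = x̄ ± t*(s/√n) = 120 ± 2.75(16/√31) = (112.1, 127.9)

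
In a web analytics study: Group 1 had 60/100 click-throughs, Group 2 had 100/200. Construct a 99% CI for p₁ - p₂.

p̂₁ = 0.6, p̂₂ = 0.5. Difference = 0.1. CI = (-0.056, 0.256)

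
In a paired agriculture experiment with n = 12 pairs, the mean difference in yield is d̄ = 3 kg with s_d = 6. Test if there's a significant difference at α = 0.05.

t = d̄/(s_d/√n) = 3/(6/√12) = 1.732. df = 11, critical t = ±2.201. Fail to reject H₀.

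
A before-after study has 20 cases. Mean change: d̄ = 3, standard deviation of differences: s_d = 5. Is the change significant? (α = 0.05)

t = d̄/(s_d/√n) = 3/(5/√20) = 2.683. df = 19, critical t = ±2.093. Reject H₀.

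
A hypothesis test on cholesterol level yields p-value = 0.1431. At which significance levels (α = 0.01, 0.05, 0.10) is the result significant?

p = 0.1431. Not significant at any of the given levels.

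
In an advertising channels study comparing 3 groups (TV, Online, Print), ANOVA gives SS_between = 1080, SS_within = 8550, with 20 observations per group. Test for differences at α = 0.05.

df_between = 2, df_within = 57. F = MS_between/MS_within = 540.0/150.0 = 3.6. F_crit ≈ 3.159. Reject H₀. At least one mean differs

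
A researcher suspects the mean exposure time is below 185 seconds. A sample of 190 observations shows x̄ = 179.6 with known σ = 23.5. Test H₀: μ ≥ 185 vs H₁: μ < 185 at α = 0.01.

z = -3.167. Critical value: -2.33. Reject H₀.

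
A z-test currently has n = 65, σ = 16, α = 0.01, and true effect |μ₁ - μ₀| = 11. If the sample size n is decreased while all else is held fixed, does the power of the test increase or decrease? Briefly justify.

Power decreases: a smaller n inflates the standard error σ/√n, pulling the sampling distribution under H₁ back toward the critical value.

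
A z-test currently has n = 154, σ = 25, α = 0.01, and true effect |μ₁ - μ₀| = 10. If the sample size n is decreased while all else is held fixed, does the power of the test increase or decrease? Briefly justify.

Power decreases: a smaller n inflates the standard error σ/√n, pulling the sampling distribution under H₁ back toward the critical value.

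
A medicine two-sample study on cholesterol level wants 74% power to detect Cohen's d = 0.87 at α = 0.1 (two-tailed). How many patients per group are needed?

z_{α/2} = 1.645, z_β = Φ⁻¹(0.74) = 0.643. For large effect (d = 0.87): n per group = 2(z_{α/2} + z_β)²/d² = 2(1.645 + 0.643)²/0.87² = 13.8 → 14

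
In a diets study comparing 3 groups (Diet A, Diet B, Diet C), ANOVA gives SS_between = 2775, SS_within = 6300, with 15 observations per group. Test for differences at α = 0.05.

df_between = 2, df_within = 42. F = MS_between/MS_within = 1387.5/150.0 = 9.25. F_crit ≈ 3.22. Reject H₀. At least one mean differs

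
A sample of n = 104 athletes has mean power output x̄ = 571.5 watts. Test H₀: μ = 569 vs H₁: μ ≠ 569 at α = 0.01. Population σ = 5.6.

z = (x̄ - μ₀)/(σ/√n) = (571.5 - 569)/(5.6/√104) = 4.553. Critical value: ±2.576. Since |4.553| > 2.576, Reject H₀.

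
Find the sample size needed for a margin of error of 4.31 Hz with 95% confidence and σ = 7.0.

n = (z*σ/E)² = (1.96×7.0/4.31)² = 10.1 → n = 11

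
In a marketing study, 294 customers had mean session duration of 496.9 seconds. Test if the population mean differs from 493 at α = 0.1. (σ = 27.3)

z = (x̄ - μ₀)/(σ/√n) = (496.9 - 493)/(27.3/√294) = 2.449. Critical value: ±1.645. Since |2.449| > 1.645, Reject H₀.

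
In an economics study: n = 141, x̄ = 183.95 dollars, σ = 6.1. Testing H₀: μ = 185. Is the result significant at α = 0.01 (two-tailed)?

z = (183.95 - 185)/(6.1/√141) = -2.044. Since |z| ≤ 2.576, not significant at α = 0.01.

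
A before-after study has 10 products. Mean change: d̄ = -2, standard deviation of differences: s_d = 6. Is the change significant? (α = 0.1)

t = d̄/(s_d/√n) = -2/(6/√10) = -1.054. df = 9, critical t = ±1.833. Fail to reject H₀.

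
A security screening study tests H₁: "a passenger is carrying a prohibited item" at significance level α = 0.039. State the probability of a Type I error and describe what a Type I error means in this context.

P(Type I error) = α = 0.039. A Type I error is rejecting H₀ when H₀ is actually true (false positive) — here, concluding that a passenger is carrying a prohibited item when in fact this is not the case. Consequence: detaining an innocent passenger — delay and inconvenience.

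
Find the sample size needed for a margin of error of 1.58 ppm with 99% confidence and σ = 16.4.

n = (z*σ/E)² = (2.576×16.4/1.58)² = 714.9 → n = 715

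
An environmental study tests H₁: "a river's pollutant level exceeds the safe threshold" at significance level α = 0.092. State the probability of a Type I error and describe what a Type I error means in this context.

P(Type I error) = α = 0.092. A Type I error is rejecting H₀ when H₀ is actually true (false positive) — here, concluding that a river's pollutant level exceeds the safe threshold when in fact this is not the case. Consequence: shutting down a compliant factory unnecessarily.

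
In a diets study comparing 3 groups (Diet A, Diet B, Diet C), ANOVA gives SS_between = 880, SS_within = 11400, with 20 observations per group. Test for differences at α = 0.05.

df_between = 2, df_within = 57. F = MS_between/MS_within = 440.0/200.0 = 2.2. F_crit ≈ 3.159. Fail to reject H₀.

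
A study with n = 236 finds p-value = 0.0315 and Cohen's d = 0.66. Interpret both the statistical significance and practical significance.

Statistically significant (p = 0.0315 < 0.05). Cohen's d = 0.66 indicates a medium effect size. Both statistical and practical significance should be considered.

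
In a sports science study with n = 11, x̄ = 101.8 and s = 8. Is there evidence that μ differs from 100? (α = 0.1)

t = (x̄ - μ₀)/(s/√n) = (101.8 - 100)/(8/√11) = 0.746. df = 10, critical t = ±1.812. Fail to reject H₀.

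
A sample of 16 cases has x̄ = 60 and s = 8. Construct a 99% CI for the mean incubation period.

CI = x̄ ± t*(s/√n) = 60 ± 2.947(8/√16) = (54.11, 65.89)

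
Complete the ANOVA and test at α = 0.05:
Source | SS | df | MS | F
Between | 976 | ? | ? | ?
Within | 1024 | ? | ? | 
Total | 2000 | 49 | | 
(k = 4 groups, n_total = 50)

df_between = 3, df_within = 46. MS_between = 325.33, MS_within = 22.26. F = 14.615, F_crit ≈ 2.807. Reject H₀.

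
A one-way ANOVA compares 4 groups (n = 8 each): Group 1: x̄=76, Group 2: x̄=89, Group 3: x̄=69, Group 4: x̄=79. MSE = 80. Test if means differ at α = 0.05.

Grand mean = 78.25. SS_between = 1654.0, MS_between = 551.33. F = 6.892, F_crit ≈ 2.947. Reject H₀.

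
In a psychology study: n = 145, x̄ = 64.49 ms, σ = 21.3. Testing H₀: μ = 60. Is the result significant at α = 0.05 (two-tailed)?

z = (64.49 - 60)/(21.3/√145) = 2.538. Since |z| > 1.96, significant at α = 0.05.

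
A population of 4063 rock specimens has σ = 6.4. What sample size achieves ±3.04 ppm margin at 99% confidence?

Without FPC: n₀ = (2.576×6.4/3.04)² = 29.411. With FPC: n = n₀N/(n₀+N-1) = 29.2 → n = 30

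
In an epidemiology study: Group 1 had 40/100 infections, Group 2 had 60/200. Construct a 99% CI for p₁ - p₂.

p̂₁ = 0.4, p̂₂ = 0.3. Difference = 0.1. CI = (-0.051, 0.251)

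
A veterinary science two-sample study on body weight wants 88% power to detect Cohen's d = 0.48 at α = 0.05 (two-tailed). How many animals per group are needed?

z_{α/2} = 1.96, z_β = Φ⁻¹(0.88) = 1.175. For small effect (d = 0.48): n per group = 2(z_{α/2} + z_β)²/d² = 2(1.96 + 1.175)²/0.48² = 85.3 → 86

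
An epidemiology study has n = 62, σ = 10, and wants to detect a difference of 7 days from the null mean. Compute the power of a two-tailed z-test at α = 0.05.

SE = σ/√n = 10/√62 = 1.27. Non-centrality λ = d/SE = 7/1.27 = 5.512. Power ≈ Φ(λ - z_{α/2}) = Φ(5.512 - 1.96) = Φ(3.552) = 1.0.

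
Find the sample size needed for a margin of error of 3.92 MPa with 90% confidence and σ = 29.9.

n = (z*σ/E)² = (1.645×29.9/3.92)² = 157.4 → n = 158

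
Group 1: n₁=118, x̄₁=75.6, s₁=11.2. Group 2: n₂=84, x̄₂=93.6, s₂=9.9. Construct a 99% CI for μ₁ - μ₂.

Difference = -18.0. SE = √(11.2²/118 + 9.9²/84) = 1.493. CI = (-21.85, -14.15)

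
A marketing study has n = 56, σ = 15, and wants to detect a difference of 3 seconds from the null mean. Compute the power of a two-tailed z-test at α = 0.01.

SE = σ/√n = 15/√56 = 2.004. Non-centrality λ = d/SE = 3/2.004 = 1.497. Power ≈ Φ(λ - z_{α/2}) = Φ(1.497 - 2.576) = Φ(-1.079) = 0.14.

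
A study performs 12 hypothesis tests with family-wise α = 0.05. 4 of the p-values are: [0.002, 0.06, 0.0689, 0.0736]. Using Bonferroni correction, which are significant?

Bonferroni α = 0.05/12 = 0.00417. Significant p-values: [0.002]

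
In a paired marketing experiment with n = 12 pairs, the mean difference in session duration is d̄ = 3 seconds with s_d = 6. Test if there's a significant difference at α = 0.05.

t = d̄/(s_d/√n) = 3/(6/√12) = 1.732. df = 11, critical t = ±2.201. Fail to reject H₀.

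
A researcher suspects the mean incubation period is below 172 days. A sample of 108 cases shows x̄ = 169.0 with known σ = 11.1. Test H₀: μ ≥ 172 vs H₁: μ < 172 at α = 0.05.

z = -2.809. Critical value: -1.645. Reject H₀.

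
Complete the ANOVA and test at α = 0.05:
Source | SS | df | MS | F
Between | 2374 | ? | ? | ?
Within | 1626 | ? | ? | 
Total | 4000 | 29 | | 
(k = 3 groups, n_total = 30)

df_between = 2, df_within = 27. MS_between = 1187.0, MS_within = 60.22. F = 19.71, F_crit ≈ 3.354. Reject H₀.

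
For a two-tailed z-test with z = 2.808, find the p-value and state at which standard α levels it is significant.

p = 2·P(Z > |2.808|) = 2·(1 - Φ(2.808)) ≈ 0.005. Significant at α = 0.1; Significant at α = 0.05; Significant at α = 0.01.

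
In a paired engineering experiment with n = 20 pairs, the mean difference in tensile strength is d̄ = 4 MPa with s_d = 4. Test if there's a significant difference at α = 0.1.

t = d̄/(s_d/√n) = 4/(4/√20) = 4.472. df = 19, critical t = ±1.729. Reject H₀.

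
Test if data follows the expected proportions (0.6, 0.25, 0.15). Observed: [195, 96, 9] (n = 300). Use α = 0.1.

Expected: [180.0, 75.0, 45.0]. χ² = 35.93. df = 2, critical = 4.605. Reject H₀.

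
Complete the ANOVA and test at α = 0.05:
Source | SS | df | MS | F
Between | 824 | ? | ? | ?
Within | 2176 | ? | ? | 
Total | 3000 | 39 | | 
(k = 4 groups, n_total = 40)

df_between = 3, df_within = 36. MS_between = 274.67, MS_within = 60.44. F = 4.544, F_crit ≈ 2.866. Reject H₀.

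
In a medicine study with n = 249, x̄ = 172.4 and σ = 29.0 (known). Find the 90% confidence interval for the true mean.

CI = x̄ ± z*(σ/√n) = 172.4 ± 1.645(29.0/√249) = 172.4 ± 3.02 = (169.38, 175.42)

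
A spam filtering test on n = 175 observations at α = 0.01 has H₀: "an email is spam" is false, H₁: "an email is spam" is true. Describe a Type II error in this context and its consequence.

Type II error: failing to reject H₀ when it is false — concluding that an email is spam is not supported when in fact it is. Consequence: a spam email lands in the inbox.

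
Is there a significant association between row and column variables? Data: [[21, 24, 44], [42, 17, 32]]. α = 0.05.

χ² = 10.069. df = 2, critical = 5.991. Reject H₀. Variables are dependent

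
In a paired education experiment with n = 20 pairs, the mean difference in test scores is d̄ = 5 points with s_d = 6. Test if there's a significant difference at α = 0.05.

t = d̄/(s_d/√n) = 5/(6/√20) = 3.727. df = 19, critical t = ±2.093. Reject H₀.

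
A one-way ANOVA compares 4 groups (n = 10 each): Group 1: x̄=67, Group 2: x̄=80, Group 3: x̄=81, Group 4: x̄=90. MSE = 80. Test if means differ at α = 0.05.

Grand mean = 79.5. SS_between = 2690.0, MS_between = 896.67. F = 11.208, F_crit ≈ 2.866. Reject H₀.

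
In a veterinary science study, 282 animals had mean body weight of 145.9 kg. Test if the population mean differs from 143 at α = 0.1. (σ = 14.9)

z = (x̄ - μ₀)/(σ/√n) = (145.9 - 143)/(14.9/√282) = 3.268. Critical value: ±1.645. Since |3.268| > 1.645, Reject H₀.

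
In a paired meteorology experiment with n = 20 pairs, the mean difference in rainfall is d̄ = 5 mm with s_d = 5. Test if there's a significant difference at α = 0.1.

t = d̄/(s_d/√n) = 5/(5/√20) = 4.472. df = 19, critical t = ±1.729. Reject H₀.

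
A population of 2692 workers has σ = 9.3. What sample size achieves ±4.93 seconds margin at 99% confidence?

Without FPC: n₀ = (2.576×9.3/4.93)² = 23.614. With FPC: n = n₀N/(n₀+N-1) = 23.4 → n = 24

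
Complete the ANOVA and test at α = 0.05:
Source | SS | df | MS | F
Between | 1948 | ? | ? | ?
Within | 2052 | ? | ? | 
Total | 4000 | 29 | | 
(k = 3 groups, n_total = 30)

df_between = 2, df_within = 27. MS_between = 974.0, MS_within = 76.0. F = 12.816, F_crit ≈ 3.354. Reject H₀.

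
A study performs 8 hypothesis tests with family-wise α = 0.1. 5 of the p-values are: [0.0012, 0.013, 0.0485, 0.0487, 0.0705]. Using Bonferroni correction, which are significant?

Bonferroni α = 0.1/8 = 0.0125. Significant p-values: [0.0012]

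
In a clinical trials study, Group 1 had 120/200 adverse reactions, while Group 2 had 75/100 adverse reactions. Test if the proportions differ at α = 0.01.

p̂₁ = 0.6, p̂₂ = 0.75, pooled p̂ = 0.65. z = -2.568. Critical: ±2.576. Fail to reject H₀.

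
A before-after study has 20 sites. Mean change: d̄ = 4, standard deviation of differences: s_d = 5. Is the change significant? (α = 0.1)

t = d̄/(s_d/√n) = 4/(5/√20) = 3.578. df = 19, critical t = ±1.729. Reject H₀.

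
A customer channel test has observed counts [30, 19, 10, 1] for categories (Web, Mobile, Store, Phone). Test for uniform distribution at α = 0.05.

Expected = 15 each. χ² = Σ(O-E)²/E = 30.8. df = 3, critical value = 7.815. Reject H₀.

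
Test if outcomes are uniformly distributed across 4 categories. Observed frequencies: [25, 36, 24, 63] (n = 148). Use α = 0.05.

Expected = 37 each. χ² = Σ(O-E)²/E = 26.757. df = 3, critical value = 7.815. Reject H₀.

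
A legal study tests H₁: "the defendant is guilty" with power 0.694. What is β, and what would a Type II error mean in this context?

β = 1 - power = 1 - 0.694 = 0.306. A Type II error is failing to reject H₀ when H₀ is false (false negative) — here, failing to conclude that the defendant is guilty when in fact it is true. Consequence: acquitting a guilty person.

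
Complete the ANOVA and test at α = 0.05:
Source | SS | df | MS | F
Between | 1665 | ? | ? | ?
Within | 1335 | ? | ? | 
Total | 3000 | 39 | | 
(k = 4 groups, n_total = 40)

df_between = 3, df_within = 36. MS_between = 555.0, MS_within = 37.08. F = 14.966, F_crit ≈ 2.866. Reject H₀.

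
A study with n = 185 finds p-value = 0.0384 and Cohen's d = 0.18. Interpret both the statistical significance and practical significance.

Statistically significant (p = 0.0384 < 0.05). Cohen's d = 0.18 indicates a very small effect size. Both statistical and practical significance should be considered.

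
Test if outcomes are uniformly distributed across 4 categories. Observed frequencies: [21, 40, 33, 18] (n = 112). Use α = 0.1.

Expected = 28 each. χ² = Σ(O-E)²/E = 11.357. df = 3, critical value = 6.251. Reject H₀.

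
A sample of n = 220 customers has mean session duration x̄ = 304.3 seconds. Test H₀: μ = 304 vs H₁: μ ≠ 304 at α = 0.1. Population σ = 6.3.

z = (x̄ - μ₀)/(σ/√n) = (304.3 - 304)/(6.3/√220) = 0.706. Critical value: ±1.645. Since |0.706| ≤ 1.645, Fail to reject H₀.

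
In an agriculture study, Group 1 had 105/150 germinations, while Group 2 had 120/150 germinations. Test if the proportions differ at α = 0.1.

p̂₁ = 0.7, p̂₂ = 0.8, pooled p̂ = 0.75. z = -2.0. Critical: ±1.645. Reject H₀.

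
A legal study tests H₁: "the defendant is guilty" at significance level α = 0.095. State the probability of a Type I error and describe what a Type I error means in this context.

P(Type I error) = α = 0.095. A Type I error is rejecting H₀ when H₀ is actually true (false positive) — here, concluding that the defendant is guilty when in fact this is not the case. Consequence: convicting an innocent person.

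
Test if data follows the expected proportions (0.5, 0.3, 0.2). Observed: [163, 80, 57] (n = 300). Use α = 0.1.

Expected: [150.0, 90.0, 60.0]. χ² = 2.388. df = 2, critical = 4.605. Fail to reject H₀.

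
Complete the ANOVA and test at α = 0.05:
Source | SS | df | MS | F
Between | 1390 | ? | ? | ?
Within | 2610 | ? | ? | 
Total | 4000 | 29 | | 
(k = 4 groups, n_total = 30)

df_between = 3, df_within = 26. MS_between = 463.33, MS_within = 100.38. F = 4.616, F_crit ≈ 2.975. Reject H₀.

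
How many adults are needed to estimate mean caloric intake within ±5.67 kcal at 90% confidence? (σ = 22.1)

n = (z*σ/E)² = (1.645×22.1/5.67)² = 41.1 → n = 42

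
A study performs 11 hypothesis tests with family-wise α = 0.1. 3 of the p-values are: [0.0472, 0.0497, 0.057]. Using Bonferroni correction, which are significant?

Bonferroni α = 0.1/11 = 0.00909. None of the given p-values are significant.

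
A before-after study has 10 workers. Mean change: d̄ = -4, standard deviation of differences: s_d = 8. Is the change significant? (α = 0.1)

t = d̄/(s_d/√n) = -4/(8/√10) = -1.581. df = 9, critical t = ±1.833. Fail to reject H₀.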